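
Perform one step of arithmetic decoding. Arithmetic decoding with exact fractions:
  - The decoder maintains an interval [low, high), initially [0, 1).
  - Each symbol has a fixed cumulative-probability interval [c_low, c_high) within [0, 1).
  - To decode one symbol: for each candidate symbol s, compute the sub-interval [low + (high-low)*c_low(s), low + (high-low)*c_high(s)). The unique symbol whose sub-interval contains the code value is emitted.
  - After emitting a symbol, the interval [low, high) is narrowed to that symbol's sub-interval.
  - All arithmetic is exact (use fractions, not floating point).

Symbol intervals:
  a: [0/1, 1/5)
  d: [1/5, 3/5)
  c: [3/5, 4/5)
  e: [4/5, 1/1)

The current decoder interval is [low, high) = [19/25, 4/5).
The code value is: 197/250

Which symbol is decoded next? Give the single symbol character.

Answer: c

Derivation:
Interval width = high − low = 4/5 − 19/25 = 1/25
Scaled code = (code − low) / width = (197/250 − 19/25) / 1/25 = 7/10
  a: [0/1, 1/5) 
  d: [1/5, 3/5) 
  c: [3/5, 4/5) ← scaled code falls here ✓
  e: [4/5, 1/1) 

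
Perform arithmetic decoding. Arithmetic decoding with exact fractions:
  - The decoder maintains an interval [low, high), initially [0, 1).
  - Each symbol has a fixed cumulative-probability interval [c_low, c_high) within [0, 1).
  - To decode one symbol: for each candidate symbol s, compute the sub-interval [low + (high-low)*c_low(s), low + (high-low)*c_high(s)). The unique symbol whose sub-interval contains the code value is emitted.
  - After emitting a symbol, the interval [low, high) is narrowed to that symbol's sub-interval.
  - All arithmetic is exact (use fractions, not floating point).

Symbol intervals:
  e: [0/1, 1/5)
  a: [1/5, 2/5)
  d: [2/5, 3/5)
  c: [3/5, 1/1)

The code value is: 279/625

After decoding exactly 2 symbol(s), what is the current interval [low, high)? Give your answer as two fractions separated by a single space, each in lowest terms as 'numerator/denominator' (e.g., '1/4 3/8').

Answer: 11/25 12/25

Derivation:
Step 1: interval [0/1, 1/1), width = 1/1 - 0/1 = 1/1
  'e': [0/1 + 1/1*0/1, 0/1 + 1/1*1/5) = [0/1, 1/5)
  'a': [0/1 + 1/1*1/5, 0/1 + 1/1*2/5) = [1/5, 2/5)
  'd': [0/1 + 1/1*2/5, 0/1 + 1/1*3/5) = [2/5, 3/5) <- contains code 279/625
  'c': [0/1 + 1/1*3/5, 0/1 + 1/1*1/1) = [3/5, 1/1)
  emit 'd', narrow to [2/5, 3/5)
Step 2: interval [2/5, 3/5), width = 3/5 - 2/5 = 1/5
  'e': [2/5 + 1/5*0/1, 2/5 + 1/5*1/5) = [2/5, 11/25)
  'a': [2/5 + 1/5*1/5, 2/5 + 1/5*2/5) = [11/25, 12/25) <- contains code 279/625
  'd': [2/5 + 1/5*2/5, 2/5 + 1/5*3/5) = [12/25, 13/25)
  'c': [2/5 + 1/5*3/5, 2/5 + 1/5*1/1) = [13/25, 3/5)
  emit 'a', narrow to [11/25, 12/25)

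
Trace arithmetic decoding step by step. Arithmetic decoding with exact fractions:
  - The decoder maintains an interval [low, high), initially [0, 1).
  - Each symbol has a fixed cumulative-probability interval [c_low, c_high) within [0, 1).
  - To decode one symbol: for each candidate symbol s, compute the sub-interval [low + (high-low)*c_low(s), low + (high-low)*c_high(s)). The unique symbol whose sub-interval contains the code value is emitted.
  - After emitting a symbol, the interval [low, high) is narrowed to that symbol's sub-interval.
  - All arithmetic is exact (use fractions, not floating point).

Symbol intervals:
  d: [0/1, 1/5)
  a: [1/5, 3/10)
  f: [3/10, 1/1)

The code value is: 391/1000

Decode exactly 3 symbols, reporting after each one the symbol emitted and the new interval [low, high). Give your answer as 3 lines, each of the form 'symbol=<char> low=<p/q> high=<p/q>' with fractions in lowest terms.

Step 1: interval [0/1, 1/1), width = 1/1 - 0/1 = 1/1
  'd': [0/1 + 1/1*0/1, 0/1 + 1/1*1/5) = [0/1, 1/5)
  'a': [0/1 + 1/1*1/5, 0/1 + 1/1*3/10) = [1/5, 3/10)
  'f': [0/1 + 1/1*3/10, 0/1 + 1/1*1/1) = [3/10, 1/1) <- contains code 391/1000
  emit 'f', narrow to [3/10, 1/1)
Step 2: interval [3/10, 1/1), width = 1/1 - 3/10 = 7/10
  'd': [3/10 + 7/10*0/1, 3/10 + 7/10*1/5) = [3/10, 11/25) <- contains code 391/1000
  'a': [3/10 + 7/10*1/5, 3/10 + 7/10*3/10) = [11/25, 51/100)
  'f': [3/10 + 7/10*3/10, 3/10 + 7/10*1/1) = [51/100, 1/1)
  emit 'd', narrow to [3/10, 11/25)
Step 3: interval [3/10, 11/25), width = 11/25 - 3/10 = 7/50
  'd': [3/10 + 7/50*0/1, 3/10 + 7/50*1/5) = [3/10, 41/125)
  'a': [3/10 + 7/50*1/5, 3/10 + 7/50*3/10) = [41/125, 171/500)
  'f': [3/10 + 7/50*3/10, 3/10 + 7/50*1/1) = [171/500, 11/25) <- contains code 391/1000
  emit 'f', narrow to [171/500, 11/25)

Answer: symbol=f low=3/10 high=1/1
symbol=d low=3/10 high=11/25
symbol=f low=171/500 high=11/25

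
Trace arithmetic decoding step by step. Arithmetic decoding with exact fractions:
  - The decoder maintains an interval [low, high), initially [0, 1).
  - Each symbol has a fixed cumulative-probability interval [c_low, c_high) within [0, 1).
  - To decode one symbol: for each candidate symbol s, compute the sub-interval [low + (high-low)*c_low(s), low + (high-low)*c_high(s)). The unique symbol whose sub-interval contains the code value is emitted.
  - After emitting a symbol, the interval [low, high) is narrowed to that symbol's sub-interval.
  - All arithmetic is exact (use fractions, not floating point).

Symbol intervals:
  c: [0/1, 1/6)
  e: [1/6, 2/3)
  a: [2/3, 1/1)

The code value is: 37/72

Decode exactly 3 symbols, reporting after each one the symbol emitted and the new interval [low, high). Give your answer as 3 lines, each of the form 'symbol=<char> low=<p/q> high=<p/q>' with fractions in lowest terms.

Step 1: interval [0/1, 1/1), width = 1/1 - 0/1 = 1/1
  'c': [0/1 + 1/1*0/1, 0/1 + 1/1*1/6) = [0/1, 1/6)
  'e': [0/1 + 1/1*1/6, 0/1 + 1/1*2/3) = [1/6, 2/3) <- contains code 37/72
  'a': [0/1 + 1/1*2/3, 0/1 + 1/1*1/1) = [2/3, 1/1)
  emit 'e', narrow to [1/6, 2/3)
Step 2: interval [1/6, 2/3), width = 2/3 - 1/6 = 1/2
  'c': [1/6 + 1/2*0/1, 1/6 + 1/2*1/6) = [1/6, 1/4)
  'e': [1/6 + 1/2*1/6, 1/6 + 1/2*2/3) = [1/4, 1/2)
  'a': [1/6 + 1/2*2/3, 1/6 + 1/2*1/1) = [1/2, 2/3) <- contains code 37/72
  emit 'a', narrow to [1/2, 2/3)
Step 3: interval [1/2, 2/3), width = 2/3 - 1/2 = 1/6
  'c': [1/2 + 1/6*0/1, 1/2 + 1/6*1/6) = [1/2, 19/36) <- contains code 37/72
  'e': [1/2 + 1/6*1/6, 1/2 + 1/6*2/3) = [19/36, 11/18)
  'a': [1/2 + 1/6*2/3, 1/2 + 1/6*1/1) = [11/18, 2/3)
  emit 'c', narrow to [1/2, 19/36)

Answer: symbol=e low=1/6 high=2/3
symbol=a low=1/2 high=2/3
symbol=c low=1/2 high=19/36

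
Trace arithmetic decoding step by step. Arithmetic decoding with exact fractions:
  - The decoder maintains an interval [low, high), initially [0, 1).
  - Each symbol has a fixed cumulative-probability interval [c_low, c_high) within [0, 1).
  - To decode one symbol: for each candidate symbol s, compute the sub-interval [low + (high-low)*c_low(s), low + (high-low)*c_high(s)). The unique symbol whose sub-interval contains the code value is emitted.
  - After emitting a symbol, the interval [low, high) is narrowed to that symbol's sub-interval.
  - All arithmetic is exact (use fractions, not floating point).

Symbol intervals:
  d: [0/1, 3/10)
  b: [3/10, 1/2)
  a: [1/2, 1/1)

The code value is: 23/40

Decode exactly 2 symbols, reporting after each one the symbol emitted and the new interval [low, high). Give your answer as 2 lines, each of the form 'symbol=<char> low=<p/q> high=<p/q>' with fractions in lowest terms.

Step 1: interval [0/1, 1/1), width = 1/1 - 0/1 = 1/1
  'd': [0/1 + 1/1*0/1, 0/1 + 1/1*3/10) = [0/1, 3/10)
  'b': [0/1 + 1/1*3/10, 0/1 + 1/1*1/2) = [3/10, 1/2)
  'a': [0/1 + 1/1*1/2, 0/1 + 1/1*1/1) = [1/2, 1/1) <- contains code 23/40
  emit 'a', narrow to [1/2, 1/1)
Step 2: interval [1/2, 1/1), width = 1/1 - 1/2 = 1/2
  'd': [1/2 + 1/2*0/1, 1/2 + 1/2*3/10) = [1/2, 13/20) <- contains code 23/40
  'b': [1/2 + 1/2*3/10, 1/2 + 1/2*1/2) = [13/20, 3/4)
  'a': [1/2 + 1/2*1/2, 1/2 + 1/2*1/1) = [3/4, 1/1)
  emit 'd', narrow to [1/2, 13/20)

Answer: symbol=a low=1/2 high=1/1
symbol=d low=1/2 high=13/20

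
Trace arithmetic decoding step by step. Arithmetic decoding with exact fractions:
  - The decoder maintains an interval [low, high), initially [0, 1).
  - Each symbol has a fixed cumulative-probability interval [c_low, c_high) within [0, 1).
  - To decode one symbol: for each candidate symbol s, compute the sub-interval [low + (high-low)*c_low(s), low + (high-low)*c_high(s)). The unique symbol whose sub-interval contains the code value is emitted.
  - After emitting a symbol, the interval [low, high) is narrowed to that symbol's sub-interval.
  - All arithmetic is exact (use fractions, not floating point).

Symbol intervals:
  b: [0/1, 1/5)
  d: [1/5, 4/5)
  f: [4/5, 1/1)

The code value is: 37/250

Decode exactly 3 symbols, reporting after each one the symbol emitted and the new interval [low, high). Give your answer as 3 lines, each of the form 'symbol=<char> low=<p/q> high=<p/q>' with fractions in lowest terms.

Step 1: interval [0/1, 1/1), width = 1/1 - 0/1 = 1/1
  'b': [0/1 + 1/1*0/1, 0/1 + 1/1*1/5) = [0/1, 1/5) <- contains code 37/250
  'd': [0/1 + 1/1*1/5, 0/1 + 1/1*4/5) = [1/5, 4/5)
  'f': [0/1 + 1/1*4/5, 0/1 + 1/1*1/1) = [4/5, 1/1)
  emit 'b', narrow to [0/1, 1/5)
Step 2: interval [0/1, 1/5), width = 1/5 - 0/1 = 1/5
  'b': [0/1 + 1/5*0/1, 0/1 + 1/5*1/5) = [0/1, 1/25)
  'd': [0/1 + 1/5*1/5, 0/1 + 1/5*4/5) = [1/25, 4/25) <- contains code 37/250
  'f': [0/1 + 1/5*4/5, 0/1 + 1/5*1/1) = [4/25, 1/5)
  emit 'd', narrow to [1/25, 4/25)
Step 3: interval [1/25, 4/25), width = 4/25 - 1/25 = 3/25
  'b': [1/25 + 3/25*0/1, 1/25 + 3/25*1/5) = [1/25, 8/125)
  'd': [1/25 + 3/25*1/5, 1/25 + 3/25*4/5) = [8/125, 17/125)
  'f': [1/25 + 3/25*4/5, 1/25 + 3/25*1/1) = [17/125, 4/25) <- contains code 37/250
  emit 'f', narrow to [17/125, 4/25)

Answer: symbol=b low=0/1 high=1/5
symbol=d low=1/25 high=4/25
symbol=f low=17/125 high=4/25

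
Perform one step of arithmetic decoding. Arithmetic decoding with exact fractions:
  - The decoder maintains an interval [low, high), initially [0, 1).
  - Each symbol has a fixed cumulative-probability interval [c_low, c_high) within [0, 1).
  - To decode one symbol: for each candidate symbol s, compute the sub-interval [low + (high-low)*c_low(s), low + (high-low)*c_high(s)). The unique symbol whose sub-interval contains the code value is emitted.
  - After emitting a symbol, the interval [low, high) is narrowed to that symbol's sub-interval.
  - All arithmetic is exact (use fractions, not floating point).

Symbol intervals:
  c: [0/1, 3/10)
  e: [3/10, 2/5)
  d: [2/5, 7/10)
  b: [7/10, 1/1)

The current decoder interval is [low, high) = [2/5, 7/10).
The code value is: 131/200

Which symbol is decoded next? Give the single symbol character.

Answer: b

Derivation:
Interval width = high − low = 7/10 − 2/5 = 3/10
Scaled code = (code − low) / width = (131/200 − 2/5) / 3/10 = 17/20
  c: [0/1, 3/10) 
  e: [3/10, 2/5) 
  d: [2/5, 7/10) 
  b: [7/10, 1/1) ← scaled code falls here ✓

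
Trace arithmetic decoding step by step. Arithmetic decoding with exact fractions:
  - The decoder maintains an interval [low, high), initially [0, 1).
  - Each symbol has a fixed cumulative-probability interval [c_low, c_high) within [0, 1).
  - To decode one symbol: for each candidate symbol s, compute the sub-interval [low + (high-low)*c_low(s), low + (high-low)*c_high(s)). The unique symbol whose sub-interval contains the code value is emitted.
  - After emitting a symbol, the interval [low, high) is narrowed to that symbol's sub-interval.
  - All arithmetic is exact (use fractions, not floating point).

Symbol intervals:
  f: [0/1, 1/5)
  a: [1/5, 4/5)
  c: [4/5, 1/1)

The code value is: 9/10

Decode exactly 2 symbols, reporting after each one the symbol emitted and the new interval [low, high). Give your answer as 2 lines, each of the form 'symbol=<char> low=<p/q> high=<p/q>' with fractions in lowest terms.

Answer: symbol=c low=4/5 high=1/1
symbol=a low=21/25 high=24/25

Derivation:
Step 1: interval [0/1, 1/1), width = 1/1 - 0/1 = 1/1
  'f': [0/1 + 1/1*0/1, 0/1 + 1/1*1/5) = [0/1, 1/5)
  'a': [0/1 + 1/1*1/5, 0/1 + 1/1*4/5) = [1/5, 4/5)
  'c': [0/1 + 1/1*4/5, 0/1 + 1/1*1/1) = [4/5, 1/1) <- contains code 9/10
  emit 'c', narrow to [4/5, 1/1)
Step 2: interval [4/5, 1/1), width = 1/1 - 4/5 = 1/5
  'f': [4/5 + 1/5*0/1, 4/5 + 1/5*1/5) = [4/5, 21/25)
  'a': [4/5 + 1/5*1/5, 4/5 + 1/5*4/5) = [21/25, 24/25) <- contains code 9/10
  'c': [4/5 + 1/5*4/5, 4/5 + 1/5*1/1) = [24/25, 1/1)
  emit 'a', narrow to [21/25, 24/25)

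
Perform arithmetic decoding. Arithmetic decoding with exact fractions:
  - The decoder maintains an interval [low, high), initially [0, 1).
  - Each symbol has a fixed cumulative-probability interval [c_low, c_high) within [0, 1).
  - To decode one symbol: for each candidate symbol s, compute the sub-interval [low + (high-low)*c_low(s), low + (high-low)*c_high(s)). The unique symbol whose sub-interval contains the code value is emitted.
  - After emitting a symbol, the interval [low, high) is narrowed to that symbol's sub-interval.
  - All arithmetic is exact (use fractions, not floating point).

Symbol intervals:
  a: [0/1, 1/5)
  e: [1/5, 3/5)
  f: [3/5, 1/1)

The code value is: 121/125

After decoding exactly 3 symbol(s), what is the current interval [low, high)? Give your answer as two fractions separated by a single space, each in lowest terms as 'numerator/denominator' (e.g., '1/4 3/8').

Answer: 117/125 1/1

Derivation:
Step 1: interval [0/1, 1/1), width = 1/1 - 0/1 = 1/1
  'a': [0/1 + 1/1*0/1, 0/1 + 1/1*1/5) = [0/1, 1/5)
  'e': [0/1 + 1/1*1/5, 0/1 + 1/1*3/5) = [1/5, 3/5)
  'f': [0/1 + 1/1*3/5, 0/1 + 1/1*1/1) = [3/5, 1/1) <- contains code 121/125
  emit 'f', narrow to [3/5, 1/1)
Step 2: interval [3/5, 1/1), width = 1/1 - 3/5 = 2/5
  'a': [3/5 + 2/5*0/1, 3/5 + 2/5*1/5) = [3/5, 17/25)
  'e': [3/5 + 2/5*1/5, 3/5 + 2/5*3/5) = [17/25, 21/25)
  'f': [3/5 + 2/5*3/5, 3/5 + 2/5*1/1) = [21/25, 1/1) <- contains code 121/125
  emit 'f', narrow to [21/25, 1/1)
Step 3: interval [21/25, 1/1), width = 1/1 - 21/25 = 4/25
  'a': [21/25 + 4/25*0/1, 21/25 + 4/25*1/5) = [21/25, 109/125)
  'e': [21/25 + 4/25*1/5, 21/25 + 4/25*3/5) = [109/125, 117/125)
  'f': [21/25 + 4/25*3/5, 21/25 + 4/25*1/1) = [117/125, 1/1) <- contains code 121/125
  emit 'f', narrow to [117/125, 1/1)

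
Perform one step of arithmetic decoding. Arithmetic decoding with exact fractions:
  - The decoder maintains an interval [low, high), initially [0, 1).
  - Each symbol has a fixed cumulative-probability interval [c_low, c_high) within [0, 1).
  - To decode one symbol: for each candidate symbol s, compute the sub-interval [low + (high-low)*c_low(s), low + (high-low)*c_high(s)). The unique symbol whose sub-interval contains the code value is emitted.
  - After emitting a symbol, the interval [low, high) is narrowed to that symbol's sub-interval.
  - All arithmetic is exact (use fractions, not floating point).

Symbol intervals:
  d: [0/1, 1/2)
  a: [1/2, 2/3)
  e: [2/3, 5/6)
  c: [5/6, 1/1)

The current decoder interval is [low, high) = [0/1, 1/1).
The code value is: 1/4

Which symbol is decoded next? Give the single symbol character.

Interval width = high − low = 1/1 − 0/1 = 1/1
Scaled code = (code − low) / width = (1/4 − 0/1) / 1/1 = 1/4
  d: [0/1, 1/2) ← scaled code falls here ✓
  a: [1/2, 2/3) 
  e: [2/3, 5/6) 
  c: [5/6, 1/1) 

Answer: d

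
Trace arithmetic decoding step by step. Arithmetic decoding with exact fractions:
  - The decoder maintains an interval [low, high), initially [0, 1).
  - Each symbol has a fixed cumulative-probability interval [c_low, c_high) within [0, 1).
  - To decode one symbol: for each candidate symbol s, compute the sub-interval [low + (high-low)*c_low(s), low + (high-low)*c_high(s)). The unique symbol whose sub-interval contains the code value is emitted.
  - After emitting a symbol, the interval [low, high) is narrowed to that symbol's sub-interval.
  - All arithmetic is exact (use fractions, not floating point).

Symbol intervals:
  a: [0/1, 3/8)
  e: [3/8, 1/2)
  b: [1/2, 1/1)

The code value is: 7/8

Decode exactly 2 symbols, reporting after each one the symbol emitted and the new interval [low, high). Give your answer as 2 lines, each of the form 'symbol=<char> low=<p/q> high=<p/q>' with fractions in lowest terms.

Step 1: interval [0/1, 1/1), width = 1/1 - 0/1 = 1/1
  'a': [0/1 + 1/1*0/1, 0/1 + 1/1*3/8) = [0/1, 3/8)
  'e': [0/1 + 1/1*3/8, 0/1 + 1/1*1/2) = [3/8, 1/2)
  'b': [0/1 + 1/1*1/2, 0/1 + 1/1*1/1) = [1/2, 1/1) <- contains code 7/8
  emit 'b', narrow to [1/2, 1/1)
Step 2: interval [1/2, 1/1), width = 1/1 - 1/2 = 1/2
  'a': [1/2 + 1/2*0/1, 1/2 + 1/2*3/8) = [1/2, 11/16)
  'e': [1/2 + 1/2*3/8, 1/2 + 1/2*1/2) = [11/16, 3/4)
  'b': [1/2 + 1/2*1/2, 1/2 + 1/2*1/1) = [3/4, 1/1) <- contains code 7/8
  emit 'b', narrow to [3/4, 1/1)

Answer: symbol=b low=1/2 high=1/1
symbol=b low=3/4 high=1/1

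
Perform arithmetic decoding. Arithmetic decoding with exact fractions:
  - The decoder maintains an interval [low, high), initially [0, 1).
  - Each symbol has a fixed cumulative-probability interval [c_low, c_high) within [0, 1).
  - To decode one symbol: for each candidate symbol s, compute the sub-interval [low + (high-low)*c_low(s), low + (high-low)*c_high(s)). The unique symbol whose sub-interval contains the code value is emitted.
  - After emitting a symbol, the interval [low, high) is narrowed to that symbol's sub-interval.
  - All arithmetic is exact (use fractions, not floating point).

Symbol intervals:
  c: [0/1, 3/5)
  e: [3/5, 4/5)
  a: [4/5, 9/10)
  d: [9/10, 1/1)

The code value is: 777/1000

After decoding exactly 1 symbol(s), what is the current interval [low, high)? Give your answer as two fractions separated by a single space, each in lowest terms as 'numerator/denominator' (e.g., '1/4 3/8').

Answer: 3/5 4/5

Derivation:
Step 1: interval [0/1, 1/1), width = 1/1 - 0/1 = 1/1
  'c': [0/1 + 1/1*0/1, 0/1 + 1/1*3/5) = [0/1, 3/5)
  'e': [0/1 + 1/1*3/5, 0/1 + 1/1*4/5) = [3/5, 4/5) <- contains code 777/1000
  'a': [0/1 + 1/1*4/5, 0/1 + 1/1*9/10) = [4/5, 9/10)
  'd': [0/1 + 1/1*9/10, 0/1 + 1/1*1/1) = [9/10, 1/1)
  emit 'e', narrow to [3/5, 4/5)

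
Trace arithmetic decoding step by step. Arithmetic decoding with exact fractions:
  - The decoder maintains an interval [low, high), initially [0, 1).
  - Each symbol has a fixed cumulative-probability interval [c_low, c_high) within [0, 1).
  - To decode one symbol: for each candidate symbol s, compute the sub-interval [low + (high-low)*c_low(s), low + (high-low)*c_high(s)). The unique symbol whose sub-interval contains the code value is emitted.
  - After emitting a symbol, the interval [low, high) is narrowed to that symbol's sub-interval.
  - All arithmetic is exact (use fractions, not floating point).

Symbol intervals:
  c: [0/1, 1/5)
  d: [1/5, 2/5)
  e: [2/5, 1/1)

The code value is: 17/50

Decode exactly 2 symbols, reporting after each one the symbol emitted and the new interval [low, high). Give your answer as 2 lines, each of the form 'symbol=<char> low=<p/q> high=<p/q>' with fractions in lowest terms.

Answer: symbol=d low=1/5 high=2/5
symbol=e low=7/25 high=2/5

Derivation:
Step 1: interval [0/1, 1/1), width = 1/1 - 0/1 = 1/1
  'c': [0/1 + 1/1*0/1, 0/1 + 1/1*1/5) = [0/1, 1/5)
  'd': [0/1 + 1/1*1/5, 0/1 + 1/1*2/5) = [1/5, 2/5) <- contains code 17/50
  'e': [0/1 + 1/1*2/5, 0/1 + 1/1*1/1) = [2/5, 1/1)
  emit 'd', narrow to [1/5, 2/5)
Step 2: interval [1/5, 2/5), width = 2/5 - 1/5 = 1/5
  'c': [1/5 + 1/5*0/1, 1/5 + 1/5*1/5) = [1/5, 6/25)
  'd': [1/5 + 1/5*1/5, 1/5 + 1/5*2/5) = [6/25, 7/25)
  'e': [1/5 + 1/5*2/5, 1/5 + 1/5*1/1) = [7/25, 2/5) <- contains code 17/50
  emit 'e', narrow to [7/25, 2/5)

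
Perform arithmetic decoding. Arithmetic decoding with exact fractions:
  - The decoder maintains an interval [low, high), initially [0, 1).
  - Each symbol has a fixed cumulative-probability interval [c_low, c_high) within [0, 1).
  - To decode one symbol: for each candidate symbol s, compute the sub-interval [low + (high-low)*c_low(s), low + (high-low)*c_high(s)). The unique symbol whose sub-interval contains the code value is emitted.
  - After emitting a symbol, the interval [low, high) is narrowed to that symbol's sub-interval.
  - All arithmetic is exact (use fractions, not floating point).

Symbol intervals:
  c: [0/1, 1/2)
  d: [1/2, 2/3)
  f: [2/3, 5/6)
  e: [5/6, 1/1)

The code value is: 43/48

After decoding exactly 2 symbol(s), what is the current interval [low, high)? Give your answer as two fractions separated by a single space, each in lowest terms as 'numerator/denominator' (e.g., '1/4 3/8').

Answer: 5/6 11/12

Derivation:
Step 1: interval [0/1, 1/1), width = 1/1 - 0/1 = 1/1
  'c': [0/1 + 1/1*0/1, 0/1 + 1/1*1/2) = [0/1, 1/2)
  'd': [0/1 + 1/1*1/2, 0/1 + 1/1*2/3) = [1/2, 2/3)
  'f': [0/1 + 1/1*2/3, 0/1 + 1/1*5/6) = [2/3, 5/6)
  'e': [0/1 + 1/1*5/6, 0/1 + 1/1*1/1) = [5/6, 1/1) <- contains code 43/48
  emit 'e', narrow to [5/6, 1/1)
Step 2: interval [5/6, 1/1), width = 1/1 - 5/6 = 1/6
  'c': [5/6 + 1/6*0/1, 5/6 + 1/6*1/2) = [5/6, 11/12) <- contains code 43/48
  'd': [5/6 + 1/6*1/2, 5/6 + 1/6*2/3) = [11/12, 17/18)
  'f': [5/6 + 1/6*2/3, 5/6 + 1/6*5/6) = [17/18, 35/36)
  'e': [5/6 + 1/6*5/6, 5/6 + 1/6*1/1) = [35/36, 1/1)
  emit 'c', narrow to [5/6, 11/12)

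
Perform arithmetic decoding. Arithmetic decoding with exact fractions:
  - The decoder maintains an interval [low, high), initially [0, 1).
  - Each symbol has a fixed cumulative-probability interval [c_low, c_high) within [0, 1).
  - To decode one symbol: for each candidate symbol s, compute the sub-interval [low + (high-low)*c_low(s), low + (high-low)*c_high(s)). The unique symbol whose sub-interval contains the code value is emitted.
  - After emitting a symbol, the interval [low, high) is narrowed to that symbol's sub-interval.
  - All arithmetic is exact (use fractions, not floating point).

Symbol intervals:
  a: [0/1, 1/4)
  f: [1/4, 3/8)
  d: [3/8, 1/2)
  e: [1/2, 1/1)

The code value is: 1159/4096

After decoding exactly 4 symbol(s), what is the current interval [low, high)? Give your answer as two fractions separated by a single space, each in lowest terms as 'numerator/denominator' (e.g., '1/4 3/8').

Answer: 579/2048 145/512

Derivation:
Step 1: interval [0/1, 1/1), width = 1/1 - 0/1 = 1/1
  'a': [0/1 + 1/1*0/1, 0/1 + 1/1*1/4) = [0/1, 1/4)
  'f': [0/1 + 1/1*1/4, 0/1 + 1/1*3/8) = [1/4, 3/8) <- contains code 1159/4096
  'd': [0/1 + 1/1*3/8, 0/1 + 1/1*1/2) = [3/8, 1/2)
  'e': [0/1 + 1/1*1/2, 0/1 + 1/1*1/1) = [1/2, 1/1)
  emit 'f', narrow to [1/4, 3/8)
Step 2: interval [1/4, 3/8), width = 3/8 - 1/4 = 1/8
  'a': [1/4 + 1/8*0/1, 1/4 + 1/8*1/4) = [1/4, 9/32)
  'f': [1/4 + 1/8*1/4, 1/4 + 1/8*3/8) = [9/32, 19/64) <- contains code 1159/4096
  'd': [1/4 + 1/8*3/8, 1/4 + 1/8*1/2) = [19/64, 5/16)
  'e': [1/4 + 1/8*1/2, 1/4 + 1/8*1/1) = [5/16, 3/8)
  emit 'f', narrow to [9/32, 19/64)
Step 3: interval [9/32, 19/64), width = 19/64 - 9/32 = 1/64
  'a': [9/32 + 1/64*0/1, 9/32 + 1/64*1/4) = [9/32, 73/256) <- contains code 1159/4096
  'f': [9/32 + 1/64*1/4, 9/32 + 1/64*3/8) = [73/256, 147/512)
  'd': [9/32 + 1/64*3/8, 9/32 + 1/64*1/2) = [147/512, 37/128)
  'e': [9/32 + 1/64*1/2, 9/32 + 1/64*1/1) = [37/128, 19/64)
  emit 'a', narrow to [9/32, 73/256)
Step 4: interval [9/32, 73/256), width = 73/256 - 9/32 = 1/256
  'a': [9/32 + 1/256*0/1, 9/32 + 1/256*1/4) = [9/32, 289/1024)
  'f': [9/32 + 1/256*1/4, 9/32 + 1/256*3/8) = [289/1024, 579/2048)
  'd': [9/32 + 1/256*3/8, 9/32 + 1/256*1/2) = [579/2048, 145/512) <- contains code 1159/4096
  'e': [9/32 + 1/256*1/2, 9/32 + 1/256*1/1) = [145/512, 73/256)
  emit 'd', narrow to [579/2048, 145/512)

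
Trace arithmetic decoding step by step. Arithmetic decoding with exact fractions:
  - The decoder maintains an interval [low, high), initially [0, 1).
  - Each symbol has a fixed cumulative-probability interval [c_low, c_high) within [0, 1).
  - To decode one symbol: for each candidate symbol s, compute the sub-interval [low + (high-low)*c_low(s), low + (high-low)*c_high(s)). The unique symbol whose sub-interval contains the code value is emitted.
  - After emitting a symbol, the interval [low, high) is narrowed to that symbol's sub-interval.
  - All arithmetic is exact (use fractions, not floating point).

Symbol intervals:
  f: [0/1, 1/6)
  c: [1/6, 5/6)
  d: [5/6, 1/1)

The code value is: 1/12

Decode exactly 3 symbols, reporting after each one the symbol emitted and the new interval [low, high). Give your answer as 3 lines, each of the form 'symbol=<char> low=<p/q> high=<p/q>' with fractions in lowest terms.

Answer: symbol=f low=0/1 high=1/6
symbol=c low=1/36 high=5/36
symbol=c low=5/108 high=13/108

Derivation:
Step 1: interval [0/1, 1/1), width = 1/1 - 0/1 = 1/1
  'f': [0/1 + 1/1*0/1, 0/1 + 1/1*1/6) = [0/1, 1/6) <- contains code 1/12
  'c': [0/1 + 1/1*1/6, 0/1 + 1/1*5/6) = [1/6, 5/6)
  'd': [0/1 + 1/1*5/6, 0/1 + 1/1*1/1) = [5/6, 1/1)
  emit 'f', narrow to [0/1, 1/6)
Step 2: interval [0/1, 1/6), width = 1/6 - 0/1 = 1/6
  'f': [0/1 + 1/6*0/1, 0/1 + 1/6*1/6) = [0/1, 1/36)
  'c': [0/1 + 1/6*1/6, 0/1 + 1/6*5/6) = [1/36, 5/36) <- contains code 1/12
  'd': [0/1 + 1/6*5/6, 0/1 + 1/6*1/1) = [5/36, 1/6)
  emit 'c', narrow to [1/36, 5/36)
Step 3: interval [1/36, 5/36), width = 5/36 - 1/36 = 1/9
  'f': [1/36 + 1/9*0/1, 1/36 + 1/9*1/6) = [1/36, 5/108)
  'c': [1/36 + 1/9*1/6, 1/36 + 1/9*5/6) = [5/108, 13/108) <- contains code 1/12
  'd': [1/36 + 1/9*5/6, 1/36 + 1/9*1/1) = [13/108, 5/36)
  emit 'c', narrow to [5/108, 13/108)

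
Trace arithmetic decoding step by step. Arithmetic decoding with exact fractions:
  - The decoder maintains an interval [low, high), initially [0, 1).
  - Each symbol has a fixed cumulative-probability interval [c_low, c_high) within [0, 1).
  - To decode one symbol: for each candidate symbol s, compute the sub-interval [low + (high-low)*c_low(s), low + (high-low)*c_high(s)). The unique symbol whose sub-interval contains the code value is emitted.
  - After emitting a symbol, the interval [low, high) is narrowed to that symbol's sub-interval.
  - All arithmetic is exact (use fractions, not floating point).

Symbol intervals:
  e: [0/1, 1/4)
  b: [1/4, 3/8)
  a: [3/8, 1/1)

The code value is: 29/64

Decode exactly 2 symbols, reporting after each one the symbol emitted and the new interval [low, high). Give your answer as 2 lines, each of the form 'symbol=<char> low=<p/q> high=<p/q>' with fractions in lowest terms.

Answer: symbol=a low=3/8 high=1/1
symbol=e low=3/8 high=17/32

Derivation:
Step 1: interval [0/1, 1/1), width = 1/1 - 0/1 = 1/1
  'e': [0/1 + 1/1*0/1, 0/1 + 1/1*1/4) = [0/1, 1/4)
  'b': [0/1 + 1/1*1/4, 0/1 + 1/1*3/8) = [1/4, 3/8)
  'a': [0/1 + 1/1*3/8, 0/1 + 1/1*1/1) = [3/8, 1/1) <- contains code 29/64
  emit 'a', narrow to [3/8, 1/1)
Step 2: interval [3/8, 1/1), width = 1/1 - 3/8 = 5/8
  'e': [3/8 + 5/8*0/1, 3/8 + 5/8*1/4) = [3/8, 17/32) <- contains code 29/64
  'b': [3/8 + 5/8*1/4, 3/8 + 5/8*3/8) = [17/32, 39/64)
  'a': [3/8 + 5/8*3/8, 3/8 + 5/8*1/1) = [39/64, 1/1)
  emit 'e', narrow to [3/8, 17/32)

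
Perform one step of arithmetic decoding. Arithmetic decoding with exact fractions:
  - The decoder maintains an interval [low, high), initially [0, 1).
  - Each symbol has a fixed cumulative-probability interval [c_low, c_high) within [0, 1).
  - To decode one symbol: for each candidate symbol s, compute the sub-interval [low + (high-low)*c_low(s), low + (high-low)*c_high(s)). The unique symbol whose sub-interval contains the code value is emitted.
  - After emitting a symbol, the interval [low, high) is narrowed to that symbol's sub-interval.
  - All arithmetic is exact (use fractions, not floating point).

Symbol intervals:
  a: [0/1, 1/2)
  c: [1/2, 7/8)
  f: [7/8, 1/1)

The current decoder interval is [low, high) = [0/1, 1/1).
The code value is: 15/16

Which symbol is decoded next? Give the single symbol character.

Interval width = high − low = 1/1 − 0/1 = 1/1
Scaled code = (code − low) / width = (15/16 − 0/1) / 1/1 = 15/16
  a: [0/1, 1/2) 
  c: [1/2, 7/8) 
  f: [7/8, 1/1) ← scaled code falls here ✓

Answer: f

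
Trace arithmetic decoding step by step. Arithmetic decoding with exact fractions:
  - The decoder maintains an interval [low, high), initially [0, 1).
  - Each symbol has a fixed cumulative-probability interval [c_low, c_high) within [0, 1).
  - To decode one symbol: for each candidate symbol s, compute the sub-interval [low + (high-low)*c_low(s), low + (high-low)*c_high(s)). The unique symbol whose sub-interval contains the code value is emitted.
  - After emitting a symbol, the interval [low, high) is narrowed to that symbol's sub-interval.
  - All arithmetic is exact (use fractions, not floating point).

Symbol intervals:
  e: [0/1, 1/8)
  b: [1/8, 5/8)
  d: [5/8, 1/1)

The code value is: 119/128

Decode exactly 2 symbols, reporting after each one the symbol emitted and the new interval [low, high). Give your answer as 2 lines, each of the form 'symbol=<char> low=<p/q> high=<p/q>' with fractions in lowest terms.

Answer: symbol=d low=5/8 high=1/1
symbol=d low=55/64 high=1/1

Derivation:
Step 1: interval [0/1, 1/1), width = 1/1 - 0/1 = 1/1
  'e': [0/1 + 1/1*0/1, 0/1 + 1/1*1/8) = [0/1, 1/8)
  'b': [0/1 + 1/1*1/8, 0/1 + 1/1*5/8) = [1/8, 5/8)
  'd': [0/1 + 1/1*5/8, 0/1 + 1/1*1/1) = [5/8, 1/1) <- contains code 119/128
  emit 'd', narrow to [5/8, 1/1)
Step 2: interval [5/8, 1/1), width = 1/1 - 5/8 = 3/8
  'e': [5/8 + 3/8*0/1, 5/8 + 3/8*1/8) = [5/8, 43/64)
  'b': [5/8 + 3/8*1/8, 5/8 + 3/8*5/8) = [43/64, 55/64)
  'd': [5/8 + 3/8*5/8, 5/8 + 3/8*1/1) = [55/64, 1/1) <- contains code 119/128
  emit 'd', narrow to [55/64, 1/1)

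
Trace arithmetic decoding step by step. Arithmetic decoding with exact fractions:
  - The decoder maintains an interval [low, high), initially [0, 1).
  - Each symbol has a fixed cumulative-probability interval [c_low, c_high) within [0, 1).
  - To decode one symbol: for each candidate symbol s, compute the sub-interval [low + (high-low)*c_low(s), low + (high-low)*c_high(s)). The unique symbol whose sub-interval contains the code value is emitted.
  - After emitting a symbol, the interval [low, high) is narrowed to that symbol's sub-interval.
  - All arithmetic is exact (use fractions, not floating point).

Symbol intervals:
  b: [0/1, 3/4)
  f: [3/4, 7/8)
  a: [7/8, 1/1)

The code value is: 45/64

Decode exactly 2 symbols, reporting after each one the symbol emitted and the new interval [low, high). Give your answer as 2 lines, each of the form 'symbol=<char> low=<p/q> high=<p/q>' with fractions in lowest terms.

Answer: symbol=b low=0/1 high=3/4
symbol=a low=21/32 high=3/4

Derivation:
Step 1: interval [0/1, 1/1), width = 1/1 - 0/1 = 1/1
  'b': [0/1 + 1/1*0/1, 0/1 + 1/1*3/4) = [0/1, 3/4) <- contains code 45/64
  'f': [0/1 + 1/1*3/4, 0/1 + 1/1*7/8) = [3/4, 7/8)
  'a': [0/1 + 1/1*7/8, 0/1 + 1/1*1/1) = [7/8, 1/1)
  emit 'b', narrow to [0/1, 3/4)
Step 2: interval [0/1, 3/4), width = 3/4 - 0/1 = 3/4
  'b': [0/1 + 3/4*0/1, 0/1 + 3/4*3/4) = [0/1, 9/16)
  'f': [0/1 + 3/4*3/4, 0/1 + 3/4*7/8) = [9/16, 21/32)
  'a': [0/1 + 3/4*7/8, 0/1 + 3/4*1/1) = [21/32, 3/4) <- contains code 45/64
  emit 'a', narrow to [21/32, 3/4)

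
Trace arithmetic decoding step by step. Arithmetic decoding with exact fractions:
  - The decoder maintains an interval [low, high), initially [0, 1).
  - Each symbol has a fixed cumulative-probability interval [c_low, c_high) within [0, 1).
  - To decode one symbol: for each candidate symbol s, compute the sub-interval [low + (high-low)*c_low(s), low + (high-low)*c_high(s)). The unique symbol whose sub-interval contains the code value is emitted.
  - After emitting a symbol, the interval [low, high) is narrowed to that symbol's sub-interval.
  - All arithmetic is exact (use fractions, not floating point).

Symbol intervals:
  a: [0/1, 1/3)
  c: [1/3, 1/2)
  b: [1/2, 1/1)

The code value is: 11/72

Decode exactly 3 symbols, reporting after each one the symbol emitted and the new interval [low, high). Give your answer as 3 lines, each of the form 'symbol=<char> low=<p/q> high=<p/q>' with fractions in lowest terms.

Step 1: interval [0/1, 1/1), width = 1/1 - 0/1 = 1/1
  'a': [0/1 + 1/1*0/1, 0/1 + 1/1*1/3) = [0/1, 1/3) <- contains code 11/72
  'c': [0/1 + 1/1*1/3, 0/1 + 1/1*1/2) = [1/3, 1/2)
  'b': [0/1 + 1/1*1/2, 0/1 + 1/1*1/1) = [1/2, 1/1)
  emit 'a', narrow to [0/1, 1/3)
Step 2: interval [0/1, 1/3), width = 1/3 - 0/1 = 1/3
  'a': [0/1 + 1/3*0/1, 0/1 + 1/3*1/3) = [0/1, 1/9)
  'c': [0/1 + 1/3*1/3, 0/1 + 1/3*1/2) = [1/9, 1/6) <- contains code 11/72
  'b': [0/1 + 1/3*1/2, 0/1 + 1/3*1/1) = [1/6, 1/3)
  emit 'c', narrow to [1/9, 1/6)
Step 3: interval [1/9, 1/6), width = 1/6 - 1/9 = 1/18
  'a': [1/9 + 1/18*0/1, 1/9 + 1/18*1/3) = [1/9, 7/54)
  'c': [1/9 + 1/18*1/3, 1/9 + 1/18*1/2) = [7/54, 5/36)
  'b': [1/9 + 1/18*1/2, 1/9 + 1/18*1/1) = [5/36, 1/6) <- contains code 11/72
  emit 'b', narrow to [5/36, 1/6)

Answer: symbol=a low=0/1 high=1/3
symbol=c low=1/9 high=1/6
symbol=b low=5/36 high=1/6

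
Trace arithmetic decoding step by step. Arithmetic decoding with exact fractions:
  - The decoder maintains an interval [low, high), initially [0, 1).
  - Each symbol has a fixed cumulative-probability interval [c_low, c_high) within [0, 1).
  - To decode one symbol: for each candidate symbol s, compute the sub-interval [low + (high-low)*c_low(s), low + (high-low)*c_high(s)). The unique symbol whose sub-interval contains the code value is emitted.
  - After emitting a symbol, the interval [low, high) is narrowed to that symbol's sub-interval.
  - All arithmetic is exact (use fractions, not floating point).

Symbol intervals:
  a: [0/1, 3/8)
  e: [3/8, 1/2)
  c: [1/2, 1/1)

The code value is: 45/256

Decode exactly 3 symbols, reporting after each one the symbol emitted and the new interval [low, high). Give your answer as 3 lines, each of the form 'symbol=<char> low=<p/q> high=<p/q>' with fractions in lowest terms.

Answer: symbol=a low=0/1 high=3/8
symbol=e low=9/64 high=3/16
symbol=c low=21/128 high=3/16

Derivation:
Step 1: interval [0/1, 1/1), width = 1/1 - 0/1 = 1/1
  'a': [0/1 + 1/1*0/1, 0/1 + 1/1*3/8) = [0/1, 3/8) <- contains code 45/256
  'e': [0/1 + 1/1*3/8, 0/1 + 1/1*1/2) = [3/8, 1/2)
  'c': [0/1 + 1/1*1/2, 0/1 + 1/1*1/1) = [1/2, 1/1)
  emit 'a', narrow to [0/1, 3/8)
Step 2: interval [0/1, 3/8), width = 3/8 - 0/1 = 3/8
  'a': [0/1 + 3/8*0/1, 0/1 + 3/8*3/8) = [0/1, 9/64)
  'e': [0/1 + 3/8*3/8, 0/1 + 3/8*1/2) = [9/64, 3/16) <- contains code 45/256
  'c': [0/1 + 3/8*1/2, 0/1 + 3/8*1/1) = [3/16, 3/8)
  emit 'e', narrow to [9/64, 3/16)
Step 3: interval [9/64, 3/16), width = 3/16 - 9/64 = 3/64
  'a': [9/64 + 3/64*0/1, 9/64 + 3/64*3/8) = [9/64, 81/512)
  'e': [9/64 + 3/64*3/8, 9/64 + 3/64*1/2) = [81/512, 21/128)
  'c': [9/64 + 3/64*1/2, 9/64 + 3/64*1/1) = [21/128, 3/16) <- contains code 45/256
  emit 'c', narrow to [21/128, 3/16)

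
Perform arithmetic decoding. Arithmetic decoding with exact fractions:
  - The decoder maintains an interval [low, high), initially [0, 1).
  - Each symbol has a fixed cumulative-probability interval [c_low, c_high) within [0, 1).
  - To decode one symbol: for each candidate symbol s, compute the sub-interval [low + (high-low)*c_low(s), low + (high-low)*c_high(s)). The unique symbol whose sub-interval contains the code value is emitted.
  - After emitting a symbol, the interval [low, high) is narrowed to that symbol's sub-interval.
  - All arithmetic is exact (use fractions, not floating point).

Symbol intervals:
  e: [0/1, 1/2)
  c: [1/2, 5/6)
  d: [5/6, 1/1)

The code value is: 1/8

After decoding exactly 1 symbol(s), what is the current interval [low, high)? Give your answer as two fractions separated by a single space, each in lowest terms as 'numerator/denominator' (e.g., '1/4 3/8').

Answer: 0/1 1/2

Derivation:
Step 1: interval [0/1, 1/1), width = 1/1 - 0/1 = 1/1
  'e': [0/1 + 1/1*0/1, 0/1 + 1/1*1/2) = [0/1, 1/2) <- contains code 1/8
  'c': [0/1 + 1/1*1/2, 0/1 + 1/1*5/6) = [1/2, 5/6)
  'd': [0/1 + 1/1*5/6, 0/1 + 1/1*1/1) = [5/6, 1/1)
  emit 'e', narrow to [0/1, 1/2)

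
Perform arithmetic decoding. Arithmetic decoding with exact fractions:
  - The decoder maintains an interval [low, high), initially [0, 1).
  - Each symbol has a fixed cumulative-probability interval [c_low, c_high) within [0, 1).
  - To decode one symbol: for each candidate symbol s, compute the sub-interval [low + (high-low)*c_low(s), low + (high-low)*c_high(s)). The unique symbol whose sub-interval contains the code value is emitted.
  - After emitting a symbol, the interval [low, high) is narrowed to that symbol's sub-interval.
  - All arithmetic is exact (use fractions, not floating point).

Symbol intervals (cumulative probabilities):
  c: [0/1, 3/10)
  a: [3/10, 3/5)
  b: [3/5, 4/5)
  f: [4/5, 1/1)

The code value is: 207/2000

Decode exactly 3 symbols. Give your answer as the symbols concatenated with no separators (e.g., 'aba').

Step 1: interval [0/1, 1/1), width = 1/1 - 0/1 = 1/1
  'c': [0/1 + 1/1*0/1, 0/1 + 1/1*3/10) = [0/1, 3/10) <- contains code 207/2000
  'a': [0/1 + 1/1*3/10, 0/1 + 1/1*3/5) = [3/10, 3/5)
  'b': [0/1 + 1/1*3/5, 0/1 + 1/1*4/5) = [3/5, 4/5)
  'f': [0/1 + 1/1*4/5, 0/1 + 1/1*1/1) = [4/5, 1/1)
  emit 'c', narrow to [0/1, 3/10)
Step 2: interval [0/1, 3/10), width = 3/10 - 0/1 = 3/10
  'c': [0/1 + 3/10*0/1, 0/1 + 3/10*3/10) = [0/1, 9/100)
  'a': [0/1 + 3/10*3/10, 0/1 + 3/10*3/5) = [9/100, 9/50) <- contains code 207/2000
  'b': [0/1 + 3/10*3/5, 0/1 + 3/10*4/5) = [9/50, 6/25)
  'f': [0/1 + 3/10*4/5, 0/1 + 3/10*1/1) = [6/25, 3/10)
  emit 'a', narrow to [9/100, 9/50)
Step 3: interval [9/100, 9/50), width = 9/50 - 9/100 = 9/100
  'c': [9/100 + 9/100*0/1, 9/100 + 9/100*3/10) = [9/100, 117/1000) <- contains code 207/2000
  'a': [9/100 + 9/100*3/10, 9/100 + 9/100*3/5) = [117/1000, 18/125)
  'b': [9/100 + 9/100*3/5, 9/100 + 9/100*4/5) = [18/125, 81/500)
  'f': [9/100 + 9/100*4/5, 9/100 + 9/100*1/1) = [81/500, 9/50)
  emit 'c', narrow to [9/100, 117/1000)

Answer: cac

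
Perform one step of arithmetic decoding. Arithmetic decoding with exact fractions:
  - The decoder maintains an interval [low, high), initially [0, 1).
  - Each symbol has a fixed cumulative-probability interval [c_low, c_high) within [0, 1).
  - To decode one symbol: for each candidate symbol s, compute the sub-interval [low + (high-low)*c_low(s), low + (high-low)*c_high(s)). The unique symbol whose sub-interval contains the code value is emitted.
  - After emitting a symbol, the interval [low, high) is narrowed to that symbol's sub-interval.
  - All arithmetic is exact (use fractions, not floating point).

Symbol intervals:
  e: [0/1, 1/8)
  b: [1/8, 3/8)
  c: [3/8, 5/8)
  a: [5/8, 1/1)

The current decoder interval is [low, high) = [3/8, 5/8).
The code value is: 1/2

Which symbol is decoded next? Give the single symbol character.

Answer: c

Derivation:
Interval width = high − low = 5/8 − 3/8 = 1/4
Scaled code = (code − low) / width = (1/2 − 3/8) / 1/4 = 1/2
  e: [0/1, 1/8) 
  b: [1/8, 3/8) 
  c: [3/8, 5/8) ← scaled code falls here ✓
  a: [5/8, 1/1) 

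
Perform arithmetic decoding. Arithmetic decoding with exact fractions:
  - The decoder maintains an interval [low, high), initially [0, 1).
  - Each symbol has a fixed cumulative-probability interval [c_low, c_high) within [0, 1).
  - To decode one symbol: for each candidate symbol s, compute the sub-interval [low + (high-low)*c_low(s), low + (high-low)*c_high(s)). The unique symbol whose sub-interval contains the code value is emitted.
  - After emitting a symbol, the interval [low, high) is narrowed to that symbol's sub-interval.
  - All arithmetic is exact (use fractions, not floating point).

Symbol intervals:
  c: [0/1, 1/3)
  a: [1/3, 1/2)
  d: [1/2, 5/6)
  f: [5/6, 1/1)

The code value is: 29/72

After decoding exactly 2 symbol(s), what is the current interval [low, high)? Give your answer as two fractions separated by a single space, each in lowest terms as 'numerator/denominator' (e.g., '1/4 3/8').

Answer: 7/18 5/12

Derivation:
Step 1: interval [0/1, 1/1), width = 1/1 - 0/1 = 1/1
  'c': [0/1 + 1/1*0/1, 0/1 + 1/1*1/3) = [0/1, 1/3)
  'a': [0/1 + 1/1*1/3, 0/1 + 1/1*1/2) = [1/3, 1/2) <- contains code 29/72
  'd': [0/1 + 1/1*1/2, 0/1 + 1/1*5/6) = [1/2, 5/6)
  'f': [0/1 + 1/1*5/6, 0/1 + 1/1*1/1) = [5/6, 1/1)
  emit 'a', narrow to [1/3, 1/2)
Step 2: interval [1/3, 1/2), width = 1/2 - 1/3 = 1/6
  'c': [1/3 + 1/6*0/1, 1/3 + 1/6*1/3) = [1/3, 7/18)
  'a': [1/3 + 1/6*1/3, 1/3 + 1/6*1/2) = [7/18, 5/12) <- contains code 29/72
  'd': [1/3 + 1/6*1/2, 1/3 + 1/6*5/6) = [5/12, 17/36)
  'f': [1/3 + 1/6*5/6, 1/3 + 1/6*1/1) = [17/36, 1/2)
  emit 'a', narrow to [7/18, 5/12)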